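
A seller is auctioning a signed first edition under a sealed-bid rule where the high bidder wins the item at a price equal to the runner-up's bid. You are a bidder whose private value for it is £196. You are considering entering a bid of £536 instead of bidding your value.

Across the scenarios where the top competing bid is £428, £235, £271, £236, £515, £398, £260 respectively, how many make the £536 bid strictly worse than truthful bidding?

7

The deviation hurts exactly when the highest competing bid lies strictly between £196 and £536 — overbidding then wins at a price above your value.
£428: inside the interval → strictly worse (loss £232).
£235: inside the interval → strictly worse (loss £39).
£271: inside the interval → strictly worse (loss £75).
£236: inside the interval → strictly worse (loss £40).
£515: inside the interval → strictly worse (loss £319).
£398: inside the interval → strictly worse (loss £202).
£260: inside the interval → strictly worse (loss £64).
Count: 7.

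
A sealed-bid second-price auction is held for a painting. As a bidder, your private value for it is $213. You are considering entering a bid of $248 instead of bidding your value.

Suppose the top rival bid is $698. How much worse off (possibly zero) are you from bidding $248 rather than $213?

$0

Bidding your value $213: you lose (since $213 < $698). Payoff $0.
Bidding $248: you lose. Payoff $0.
Difference = $0 − $0 = $0; both bids lead to the same outcome because the competing bid is above both your value and your alternative bid.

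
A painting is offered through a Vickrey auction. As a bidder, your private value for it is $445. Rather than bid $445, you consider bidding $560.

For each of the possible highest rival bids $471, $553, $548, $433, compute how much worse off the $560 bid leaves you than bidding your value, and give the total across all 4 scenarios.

$237

The deviation costs you only when the competing bid falls strictly between $445 and $560; elsewhere both bids give the same outcome.
$471: truthful payoff $0, deviation payoff −$26 → loss $26.
$553: truthful payoff $0, deviation payoff −$108 → loss $108.
$548: truthful payoff $0, deviation payoff −$103 → loss $103.
$433: outcomes coincide → loss $0.
Total loss = $26 + $108 + $103 = $237.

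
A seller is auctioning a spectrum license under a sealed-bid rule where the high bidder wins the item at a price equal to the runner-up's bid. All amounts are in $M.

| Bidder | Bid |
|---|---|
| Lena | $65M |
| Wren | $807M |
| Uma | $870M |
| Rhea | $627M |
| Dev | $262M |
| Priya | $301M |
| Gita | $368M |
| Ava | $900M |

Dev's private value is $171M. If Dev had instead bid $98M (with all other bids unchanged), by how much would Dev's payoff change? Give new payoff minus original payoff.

The highest bid among the other bidders is $900M; Dev's bid doesn't change that.
Original bid $262M: Dev is not highest (top rival bid is $900M); payoff $0M.
Alternative bid $98M: Dev is not highest (top rival bid is $900M); payoff $0M.
Change in payoff = $0M − ($0M) = $0M.

$0M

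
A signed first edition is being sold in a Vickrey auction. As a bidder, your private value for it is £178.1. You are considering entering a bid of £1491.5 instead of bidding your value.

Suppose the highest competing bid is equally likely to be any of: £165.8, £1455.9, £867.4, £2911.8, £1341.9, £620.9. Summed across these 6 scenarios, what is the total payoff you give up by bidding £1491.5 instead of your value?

£3573.7

The deviation costs you only when the competing bid falls strictly between £178.1 and £1491.5; elsewhere both bids give the same outcome.
£165.8: outcomes coincide → loss £0.
£1455.9: truthful payoff £0, deviation payoff −£1277.8 → loss £1277.8.
£867.4: truthful payoff £0, deviation payoff −£689.3 → loss £689.3.
£2911.8: outcomes coincide → loss £0.
£1341.9: truthful payoff £0, deviation payoff −£1163.8 → loss £1163.8.
£620.9: truthful payoff £0, deviation payoff −£442.8 → loss £442.8.
Total loss = £1277.8 + £689.3 + £1163.8 + £442.8 = £3573.7.
Because the price is fixed by the runner-up's bid, deviating from your value can only change a good outcome into a bad one — never the reverse.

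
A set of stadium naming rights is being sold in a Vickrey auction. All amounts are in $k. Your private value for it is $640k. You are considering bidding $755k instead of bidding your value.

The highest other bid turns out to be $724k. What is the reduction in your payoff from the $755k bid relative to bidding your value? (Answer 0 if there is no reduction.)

Bidding your value $640k: you lose (since $640k < $724k). Payoff $0k.
Bidding $755k: you win and pay $724k. Payoff $640k − $724k = −$84k.
The competing bid $724k lies between your value and your inflated bid, so overbidding wins an item priced above your value.
Loss from deviating = $0k − (−$84k) = $84k.

$84k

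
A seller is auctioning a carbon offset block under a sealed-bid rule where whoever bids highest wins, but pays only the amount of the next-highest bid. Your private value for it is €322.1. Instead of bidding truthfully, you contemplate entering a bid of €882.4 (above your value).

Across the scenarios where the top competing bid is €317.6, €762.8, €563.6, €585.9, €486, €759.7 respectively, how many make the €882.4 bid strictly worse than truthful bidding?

The deviation hurts exactly when the highest competing bid lies strictly between €322.1 and €882.4 — overbidding then wins at a price above your value.
€317.6: below both → same outcome either way.
€762.8: inside the interval → strictly worse (loss €440.7).
€563.6: inside the interval → strictly worse (loss €241.5).
€585.9: inside the interval → strictly worse (loss €263.8).
€486: inside the interval → strictly worse (loss €163.9).
€759.7: inside the interval → strictly worse (loss €437.6).
Count: 5.

5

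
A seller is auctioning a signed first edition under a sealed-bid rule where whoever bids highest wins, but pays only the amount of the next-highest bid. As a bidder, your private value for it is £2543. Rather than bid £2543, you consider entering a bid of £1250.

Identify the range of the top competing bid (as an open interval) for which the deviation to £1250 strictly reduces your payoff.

If the competing bid is below £1250, both bids win at the same price — no difference.
If it is above £2543, both bids lose — no difference.
If it lies strictly between £1250 and £2543, bidding your value wins at a price below your value (positive payoff) while bidding £1250 loses (payoff 0).
So the deviation strictly hurts on the open interval (£1250, £2543).

(£1250, £2543)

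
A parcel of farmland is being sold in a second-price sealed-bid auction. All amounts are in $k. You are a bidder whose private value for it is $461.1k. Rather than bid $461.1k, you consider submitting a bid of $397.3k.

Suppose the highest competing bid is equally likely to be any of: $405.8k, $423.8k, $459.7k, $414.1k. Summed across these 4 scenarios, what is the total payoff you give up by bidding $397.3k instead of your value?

The deviation costs you only when the competing bid falls strictly between $397.3k and $461.1k; elsewhere both bids give the same outcome.
$405.8k: truthful payoff $55.3k, deviation payoff $0k → loss $55.3k.
$423.8k: truthful payoff $37.3k, deviation payoff $0k → loss $37.3k.
$459.7k: truthful payoff $1.4k, deviation payoff $0k → loss $1.4k.
$414.1k: truthful payoff $47k, deviation payoff $0k → loss $47k.
Total loss = $55.3k + $37.3k + $1.4k + $47k = $141k.

$141k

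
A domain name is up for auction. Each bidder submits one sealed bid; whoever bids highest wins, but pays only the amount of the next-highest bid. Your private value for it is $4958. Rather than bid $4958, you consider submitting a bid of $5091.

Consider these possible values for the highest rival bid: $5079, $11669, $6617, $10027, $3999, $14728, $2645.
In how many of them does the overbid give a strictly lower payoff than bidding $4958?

The deviation hurts exactly when the highest competing bid lies strictly between $4958 and $5091 — overbidding then wins at a price above your value.
$5079: inside the interval → strictly worse (loss $121).
$11669: above both → same outcome either way.
$6617: above both → same outcome either way.
$10027: above both → same outcome either way.
$3999: below both → same outcome either way.
$14728: above both → same outcome either way.
$2645: below both → same outcome either way.
Count: 1.

1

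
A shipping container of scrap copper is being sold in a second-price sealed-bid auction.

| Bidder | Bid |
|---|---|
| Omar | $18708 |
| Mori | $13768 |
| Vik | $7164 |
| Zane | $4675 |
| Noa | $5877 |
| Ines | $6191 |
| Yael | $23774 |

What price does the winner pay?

Highest bid: Yael at $23774, so Yael wins.
Second-highest bid: Omar at $18708 — that is the price the winner pays.

$18708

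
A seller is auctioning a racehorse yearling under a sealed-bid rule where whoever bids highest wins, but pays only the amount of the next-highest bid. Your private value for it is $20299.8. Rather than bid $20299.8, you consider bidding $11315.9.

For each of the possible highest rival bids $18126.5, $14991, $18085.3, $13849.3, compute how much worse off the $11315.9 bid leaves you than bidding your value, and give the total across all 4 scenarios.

$16147.1

The deviation costs you only when the competing bid falls strictly between $11315.9 and $20299.8; elsewhere both bids give the same outcome.
$18126.5: truthful payoff $2173.3, deviation payoff $0 → loss $2173.3.
$14991: truthful payoff $5308.8, deviation payoff $0 → loss $5308.8.
$18085.3: truthful payoff $2214.5, deviation payoff $0 → loss $2214.5.
$13849.3: truthful payoff $6450.5, deviation payoff $0 → loss $6450.5.
Total loss = $2173.3 + $5308.8 + $2214.5 + $6450.5 = $16147.1.
In a second-price auction your bid sets only whether you win, not what you pay, so bidding your true value is weakly dominant.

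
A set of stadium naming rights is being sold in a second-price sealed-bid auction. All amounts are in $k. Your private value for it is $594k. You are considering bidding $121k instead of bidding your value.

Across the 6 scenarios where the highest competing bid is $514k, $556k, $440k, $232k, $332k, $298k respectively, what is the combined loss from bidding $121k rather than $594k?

$1192k

The deviation costs you only when the competing bid falls strictly between $121k and $594k; elsewhere both bids give the same outcome.
$514k: truthful payoff $80k, deviation payoff $0k → loss $80k.
$556k: truthful payoff $38k, deviation payoff $0k → loss $38k.
$440k: truthful payoff $154k, deviation payoff $0k → loss $154k.
$232k: truthful payoff $362k, deviation payoff $0k → loss $362k.
$332k: truthful payoff $262k, deviation payoff $0k → loss $262k.
$298k: truthful payoff $296k, deviation payoff $0k → loss $296k.
Total loss = $80k + $38k + $154k + $362k + $262k + $296k = $1192k.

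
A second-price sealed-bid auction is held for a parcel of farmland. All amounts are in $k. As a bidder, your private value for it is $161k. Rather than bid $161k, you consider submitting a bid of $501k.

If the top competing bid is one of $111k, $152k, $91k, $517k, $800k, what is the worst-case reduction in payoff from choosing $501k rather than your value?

$0k

$111k: same outcome either way → loss $0k.
$152k: same outcome either way → loss $0k.
$91k: same outcome either way → loss $0k.
$517k: same outcome either way → loss $0k.
$800k: same outcome either way → loss $0k.
Maximum loss: $0k.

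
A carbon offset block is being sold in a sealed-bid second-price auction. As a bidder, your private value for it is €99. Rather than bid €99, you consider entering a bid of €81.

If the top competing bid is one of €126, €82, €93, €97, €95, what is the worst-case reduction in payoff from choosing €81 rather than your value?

€126: same outcome either way → loss €0.
€82: truthful gives €17, deviation gives €0 → loss €17.
€93: truthful gives €6, deviation gives €0 → loss €6.
€97: truthful gives €2, deviation gives €0 → loss €2.
€95: truthful gives €4, deviation gives €0 → loss €4.
Maximum loss: €17.

€17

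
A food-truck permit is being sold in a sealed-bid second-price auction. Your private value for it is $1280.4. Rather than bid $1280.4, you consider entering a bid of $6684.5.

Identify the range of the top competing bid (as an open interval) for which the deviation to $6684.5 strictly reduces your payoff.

($1280.4, $6684.5)

If the competing bid is below $1280.4, both bids win at the same price — no difference.
If it is above $6684.5, both bids lose — no difference.
If it lies strictly between $1280.4 and $6684.5, bidding your value loses (payoff 0) while bidding $6684.5 wins at a price above your value (payoff negative).
So the deviation strictly hurts on the open interval ($1280.4, $6684.5).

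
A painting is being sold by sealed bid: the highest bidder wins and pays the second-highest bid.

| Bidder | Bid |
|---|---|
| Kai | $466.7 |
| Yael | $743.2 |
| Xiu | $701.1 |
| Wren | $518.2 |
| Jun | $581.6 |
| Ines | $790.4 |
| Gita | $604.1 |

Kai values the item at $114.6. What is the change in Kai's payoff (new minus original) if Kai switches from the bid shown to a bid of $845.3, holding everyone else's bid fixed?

−$675.8

The highest bid among the other bidders is $790.4; Kai's bid doesn't change that.
Original bid $466.7: Kai is not highest (top rival bid is $790.4); payoff $0.
Alternative bid $845.3: Kai is highest, pays the top rival bid $790.4; payoff $114.6 − $790.4 = −$675.8.
Change in payoff = −$675.8 − ($0) = −$675.8.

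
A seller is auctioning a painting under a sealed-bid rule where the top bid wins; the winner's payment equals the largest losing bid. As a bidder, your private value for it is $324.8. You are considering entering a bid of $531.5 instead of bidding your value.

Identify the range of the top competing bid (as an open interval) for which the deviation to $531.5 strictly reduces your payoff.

If the competing bid is below $324.8, both bids win at the same price — no difference.
If it is above $531.5, both bids lose — no difference.
If it lies strictly between $324.8 and $531.5, bidding your value loses (payoff 0) while bidding $531.5 wins at a price above your value (payoff negative).
So the deviation strictly hurts on the open interval ($324.8, $531.5).
In a second-price auction your bid sets only whether you win, not what you pay, so bidding your true value is weakly dominant.

($324.8, $531.5)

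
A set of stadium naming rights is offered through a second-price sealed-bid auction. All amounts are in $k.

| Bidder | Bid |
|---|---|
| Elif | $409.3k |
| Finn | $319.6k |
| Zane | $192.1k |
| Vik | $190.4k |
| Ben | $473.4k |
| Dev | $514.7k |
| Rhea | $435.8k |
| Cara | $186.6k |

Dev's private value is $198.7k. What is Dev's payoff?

Highest bid: Dev at $514.7k, so Dev wins.
Second-highest bid: Ben at $473.4k — that is the price the winner pays.
Dev's payoff = value − price = $198.7k − $473.4k = −$274.7k.

−$274.7k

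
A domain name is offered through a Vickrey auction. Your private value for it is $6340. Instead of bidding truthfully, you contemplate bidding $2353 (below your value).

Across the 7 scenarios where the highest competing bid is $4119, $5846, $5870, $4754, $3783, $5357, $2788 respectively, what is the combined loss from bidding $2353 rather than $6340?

The deviation costs you only when the competing bid falls strictly between $2353 and $6340; elsewhere both bids give the same outcome.
$4119: truthful payoff $2221, deviation payoff $0 → loss $2221.
$5846: truthful payoff $494, deviation payoff $0 → loss $494.
$5870: truthful payoff $470, deviation payoff $0 → loss $470.
$4754: truthful payoff $1586, deviation payoff $0 → loss $1586.
$3783: truthful payoff $2557, deviation payoff $0 → loss $2557.
$5357: truthful payoff $983, deviation payoff $0 → loss $983.
$2788: truthful payoff $3552, deviation payoff $0 → loss $3552.
Total loss = $2221 + $494 + $470 + $1586 + $2557 + $983 + $3552 = $11863.
Truthful bidding weakly dominates here: raising your bid can only win items priced above your value, and lowering it can only forfeit items priced below.

$11863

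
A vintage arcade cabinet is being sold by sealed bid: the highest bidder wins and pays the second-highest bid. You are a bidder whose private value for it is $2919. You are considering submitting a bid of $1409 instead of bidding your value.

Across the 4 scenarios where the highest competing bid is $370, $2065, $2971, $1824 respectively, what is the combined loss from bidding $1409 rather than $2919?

$1949

The deviation costs you only when the competing bid falls strictly between $1409 and $2919; elsewhere both bids give the same outcome.
$370: outcomes coincide → loss $0.
$2065: truthful payoff $854, deviation payoff $0 → loss $854.
$2971: outcomes coincide → loss $0.
$1824: truthful payoff $1095, deviation payoff $0 → loss $1095.
Total loss = $854 + $1095 = $1949.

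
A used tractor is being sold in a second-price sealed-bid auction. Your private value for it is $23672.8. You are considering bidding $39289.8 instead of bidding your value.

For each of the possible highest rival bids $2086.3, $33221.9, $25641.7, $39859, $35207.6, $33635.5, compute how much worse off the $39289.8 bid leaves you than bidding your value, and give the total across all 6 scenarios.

The deviation costs you only when the competing bid falls strictly between $23672.8 and $39289.8; elsewhere both bids give the same outcome.
$2086.3: outcomes coincide → loss $0.
$33221.9: truthful payoff $0, deviation payoff −$9549.1 → loss $9549.1.
$25641.7: truthful payoff $0, deviation payoff −$1968.9 → loss $1968.9.
$39859: outcomes coincide → loss $0.
$35207.6: truthful payoff $0, deviation payoff −$11534.8 → loss $11534.8.
$33635.5: truthful payoff $0, deviation payoff −$9962.7 → loss $9962.7.
Total loss = $9549.1 + $1968.9 + $11534.8 + $9962.7 = $33015.5.

$33015.5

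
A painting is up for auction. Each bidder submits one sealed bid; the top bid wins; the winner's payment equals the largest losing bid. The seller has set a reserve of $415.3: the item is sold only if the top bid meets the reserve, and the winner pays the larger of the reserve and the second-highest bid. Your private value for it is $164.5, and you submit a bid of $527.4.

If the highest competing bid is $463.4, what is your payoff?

Your bid $527.4 is the highest and exceeds the reserve.
Price = max(second-highest bid, reserve) = max($463.4, $415.3) = $463.4.
Payoff = $164.5 − $463.4 = −$298.9.

−$298.9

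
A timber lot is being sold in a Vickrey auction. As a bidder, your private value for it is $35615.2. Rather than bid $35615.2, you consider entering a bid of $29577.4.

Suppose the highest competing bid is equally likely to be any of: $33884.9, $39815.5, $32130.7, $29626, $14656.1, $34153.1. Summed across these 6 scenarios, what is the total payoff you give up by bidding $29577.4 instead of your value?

The deviation costs you only when the competing bid falls strictly between $29577.4 and $35615.2; elsewhere both bids give the same outcome.
$33884.9: truthful payoff $1730.3, deviation payoff $0 → loss $1730.3.
$39815.5: outcomes coincide → loss $0.
$32130.7: truthful payoff $3484.5, deviation payoff $0 → loss $3484.5.
$29626: truthful payoff $5989.2, deviation payoff $0 → loss $5989.2.
$14656.1: outcomes coincide → loss $0.
$34153.1: truthful payoff $1462.1, deviation payoff $0 → loss $1462.1.
Total loss = $1730.3 + $3484.5 + $5989.2 + $1462.1 = $12666.1.
In a second-price auction your bid sets only whether you win, not what you pay, so bidding your true value is weakly dominant.

$12666.1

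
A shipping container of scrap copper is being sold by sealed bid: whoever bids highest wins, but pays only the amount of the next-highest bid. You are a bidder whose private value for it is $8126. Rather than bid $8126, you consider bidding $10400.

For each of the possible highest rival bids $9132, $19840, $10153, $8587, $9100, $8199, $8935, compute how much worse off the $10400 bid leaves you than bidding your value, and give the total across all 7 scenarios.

The deviation costs you only when the competing bid falls strictly between $8126 and $10400; elsewhere both bids give the same outcome.
$9132: truthful payoff $0, deviation payoff −$1006 → loss $1006.
$19840: outcomes coincide → loss $0.
$10153: truthful payoff $0, deviation payoff −$2027 → loss $2027.
$8587: truthful payoff $0, deviation payoff −$461 → loss $461.
$9100: truthful payoff $0, deviation payoff −$974 → loss $974.
$8199: truthful payoff $0, deviation payoff −$73 → loss $73.
$8935: truthful payoff $0, deviation payoff −$809 → loss $809.
Total loss = $1006 + $2027 + $461 + $974 + $73 + $809 = $5350.

$5350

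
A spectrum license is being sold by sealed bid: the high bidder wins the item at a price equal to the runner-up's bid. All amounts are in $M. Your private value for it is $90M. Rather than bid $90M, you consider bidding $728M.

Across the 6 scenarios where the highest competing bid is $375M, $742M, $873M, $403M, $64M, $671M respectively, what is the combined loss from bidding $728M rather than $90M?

$1179M

The deviation costs you only when the competing bid falls strictly between $90M and $728M; elsewhere both bids give the same outcome.
$375M: truthful payoff $0M, deviation payoff −$285M → loss $285M.
$742M: outcomes coincide → loss $0M.
$873M: outcomes coincide → loss $0M.
$403M: truthful payoff $0M, deviation payoff −$313M → loss $313M.
$64M: outcomes coincide → loss $0M.
$671M: truthful payoff $0M, deviation payoff −$581M → loss $581M.
Total loss = $285M + $313M + $581M = $1179M.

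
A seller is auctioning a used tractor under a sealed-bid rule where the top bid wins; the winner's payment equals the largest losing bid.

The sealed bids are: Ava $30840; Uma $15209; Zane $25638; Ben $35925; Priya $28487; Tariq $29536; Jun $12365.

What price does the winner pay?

$30840

Highest bid: Ben at $35925, so Ben wins.
Second-highest bid: Ava at $30840 — that is the price the winner pays.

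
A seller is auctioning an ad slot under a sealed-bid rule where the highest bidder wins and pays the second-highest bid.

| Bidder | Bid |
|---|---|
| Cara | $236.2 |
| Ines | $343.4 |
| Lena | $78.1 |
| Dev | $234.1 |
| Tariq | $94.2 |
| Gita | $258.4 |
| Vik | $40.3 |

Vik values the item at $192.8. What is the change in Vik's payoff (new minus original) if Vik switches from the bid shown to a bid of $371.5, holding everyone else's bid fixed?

The highest bid among the other bidders is $343.4; Vik's bid doesn't change that.
Original bid $40.3: Vik is not highest (top rival bid is $343.4); payoff $0.
Alternative bid $371.5: Vik is highest, pays the top rival bid $343.4; payoff $192.8 − $343.4 = −$150.6.
Change in payoff = −$150.6 − ($0) = −$150.6.

−$150.6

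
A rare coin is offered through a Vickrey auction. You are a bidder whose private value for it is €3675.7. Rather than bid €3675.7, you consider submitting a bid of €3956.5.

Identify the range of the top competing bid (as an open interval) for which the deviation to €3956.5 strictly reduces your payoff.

If the competing bid is below €3675.7, both bids win at the same price — no difference.
If it is above €3956.5, both bids lose — no difference.
If it lies strictly between €3675.7 and €3956.5, bidding your value loses (payoff 0) while bidding €3956.5 wins at a price above your value (payoff negative).
So the deviation strictly hurts on the open interval (€3675.7, €3956.5).

(€3675.7, €3956.5)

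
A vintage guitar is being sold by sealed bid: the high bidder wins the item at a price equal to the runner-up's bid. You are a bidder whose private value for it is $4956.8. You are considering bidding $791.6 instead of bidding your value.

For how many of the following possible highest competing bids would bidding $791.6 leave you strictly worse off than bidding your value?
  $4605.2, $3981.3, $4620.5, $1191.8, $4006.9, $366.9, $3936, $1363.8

The deviation hurts exactly when the highest competing bid lies strictly between $791.6 and $4956.8 — underbidding then forfeits a profitable win.
$4605.2: inside the interval → strictly worse (loss $351.6).
$3981.3: inside the interval → strictly worse (loss $975.5).
$4620.5: inside the interval → strictly worse (loss $336.3).
$1191.8: inside the interval → strictly worse (loss $3765).
$4006.9: inside the interval → strictly worse (loss $949.9).
$366.9: below both → same outcome either way.
$3936: inside the interval → strictly worse (loss $1020.8).
$1363.8: inside the interval → strictly worse (loss $3593).
Count: 7.

7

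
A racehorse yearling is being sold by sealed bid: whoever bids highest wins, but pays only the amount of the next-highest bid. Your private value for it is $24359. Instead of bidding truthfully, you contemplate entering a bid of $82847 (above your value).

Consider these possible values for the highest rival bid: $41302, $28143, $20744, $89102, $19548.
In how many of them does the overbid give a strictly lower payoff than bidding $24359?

The deviation hurts exactly when the highest competing bid lies strictly between $24359 and $82847 — overbidding then wins at a price above your value.
$41302: inside the interval → strictly worse (loss $16943).
$28143: inside the interval → strictly worse (loss $3784).
$20744: below both → same outcome either way.
$89102: above both → same outcome either way.
$19548: below both → same outcome either way.
Count: 2.

2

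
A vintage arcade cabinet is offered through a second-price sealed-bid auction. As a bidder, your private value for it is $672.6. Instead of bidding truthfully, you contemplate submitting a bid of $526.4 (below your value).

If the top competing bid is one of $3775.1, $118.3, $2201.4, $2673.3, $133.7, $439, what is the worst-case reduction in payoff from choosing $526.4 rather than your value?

$0

$3775.1: same outcome either way → loss $0.
$118.3: same outcome either way → loss $0.
$2201.4: same outcome either way → loss $0.
$2673.3: same outcome either way → loss $0.
$133.7: same outcome either way → loss $0.
$439: same outcome either way → loss $0.
Maximum loss: $0.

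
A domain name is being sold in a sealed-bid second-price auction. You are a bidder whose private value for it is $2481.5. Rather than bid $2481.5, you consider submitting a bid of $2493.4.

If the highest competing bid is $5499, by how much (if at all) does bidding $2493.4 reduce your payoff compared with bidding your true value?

Bidding your value $2481.5: you lose (since $2481.5 < $5499). Payoff $0.
Bidding $2493.4: you lose. Payoff $0.
Difference = $0 − $0 = $0; both bids lead to the same outcome because the competing bid is above both your value and your alternative bid.
In a second-price auction your bid sets only whether you win, not what you pay, so bidding your true value is weakly dominant.

$0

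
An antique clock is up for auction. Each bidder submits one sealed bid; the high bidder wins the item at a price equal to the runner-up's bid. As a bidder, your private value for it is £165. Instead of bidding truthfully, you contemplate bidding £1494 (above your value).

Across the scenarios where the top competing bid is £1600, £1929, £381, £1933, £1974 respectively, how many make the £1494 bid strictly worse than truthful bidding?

1

The deviation hurts exactly when the highest competing bid lies strictly between £165 and £1494 — overbidding then wins at a price above your value.
£1600: above both → same outcome either way.
£1929: above both → same outcome either way.
£381: inside the interval → strictly worse (loss £216).
£1933: above both → same outcome either way.
£1974: above both → same outcome either way.
Count: 1.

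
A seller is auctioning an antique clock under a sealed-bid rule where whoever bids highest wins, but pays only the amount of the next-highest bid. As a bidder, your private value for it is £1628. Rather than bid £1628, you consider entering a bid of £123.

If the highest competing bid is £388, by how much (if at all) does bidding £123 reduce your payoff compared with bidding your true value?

Bidding your value £1628: you win (since £1628 > £388) and pay £388. Payoff £1240.
Bidding £123: you lose. Payoff £0.
The competing bid £388 lies between your shaded bid and your value, so underbidding forfeits an item you could have won at a profitable price.
Loss from deviating = £1240 − (£0) = £1240.

£1240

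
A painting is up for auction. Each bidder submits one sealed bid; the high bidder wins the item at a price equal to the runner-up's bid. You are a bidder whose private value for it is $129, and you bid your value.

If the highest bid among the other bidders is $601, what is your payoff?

Your bid $129 is below the highest competing bid $601, so you lose.
A losing bidder pays nothing and receives nothing: payoff = $0.

$0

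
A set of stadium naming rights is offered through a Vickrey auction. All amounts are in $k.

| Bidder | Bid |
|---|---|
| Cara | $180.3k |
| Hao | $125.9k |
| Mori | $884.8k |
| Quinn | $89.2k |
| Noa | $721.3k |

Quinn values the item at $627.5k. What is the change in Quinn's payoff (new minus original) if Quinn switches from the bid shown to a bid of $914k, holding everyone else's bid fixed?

The highest bid among the other bidders is $884.8k; Quinn's bid doesn't change that.
Original bid $89.2k: Quinn is not highest (top rival bid is $884.8k); payoff $0k.
Alternative bid $914k: Quinn is highest, pays the top rival bid $884.8k; payoff $627.5k − $884.8k = −$257.3k.
Change in payoff = −$257.3k − ($0k) = −$257.3k.

−$257.3k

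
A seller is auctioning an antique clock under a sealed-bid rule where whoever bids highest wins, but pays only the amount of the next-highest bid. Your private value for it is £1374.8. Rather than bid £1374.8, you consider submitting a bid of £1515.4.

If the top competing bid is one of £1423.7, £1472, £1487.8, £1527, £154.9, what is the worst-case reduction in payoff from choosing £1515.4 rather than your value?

£1423.7: truthful gives £0, deviation gives −£48.9 → loss £48.9.
£1472: truthful gives £0, deviation gives −£97.2 → loss £97.2.
£1487.8: truthful gives £0, deviation gives −£113 → loss £113.
£1527: same outcome either way → loss £0.
£154.9: same outcome either way → loss £0.
Maximum loss: £113.

£113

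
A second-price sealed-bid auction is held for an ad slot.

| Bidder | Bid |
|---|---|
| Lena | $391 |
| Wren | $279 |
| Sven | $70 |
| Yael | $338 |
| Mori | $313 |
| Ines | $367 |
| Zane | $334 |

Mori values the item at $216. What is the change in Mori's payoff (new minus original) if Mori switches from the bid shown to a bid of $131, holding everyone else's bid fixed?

$0

The highest bid among the other bidders is $391; Mori's bid doesn't change that.
Original bid $313: Mori is not highest (top rival bid is $391); payoff $0.
Alternative bid $131: Mori is not highest (top rival bid is $391); payoff $0.
Change in payoff = $0 − ($0) = $0.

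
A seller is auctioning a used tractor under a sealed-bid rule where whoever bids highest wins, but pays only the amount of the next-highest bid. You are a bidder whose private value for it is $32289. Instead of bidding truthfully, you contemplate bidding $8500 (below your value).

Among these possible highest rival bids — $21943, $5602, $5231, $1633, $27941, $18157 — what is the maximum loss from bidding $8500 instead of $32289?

$21943: truthful gives $10346, deviation gives $0 → loss $10346.
$5602: same outcome either way → loss $0.
$5231: same outcome either way → loss $0.
$1633: same outcome either way → loss $0.
$27941: truthful gives $4348, deviation gives $0 → loss $4348.
$18157: truthful gives $14132, deviation gives $0 → loss $14132.
Maximum loss: $14132.

$14132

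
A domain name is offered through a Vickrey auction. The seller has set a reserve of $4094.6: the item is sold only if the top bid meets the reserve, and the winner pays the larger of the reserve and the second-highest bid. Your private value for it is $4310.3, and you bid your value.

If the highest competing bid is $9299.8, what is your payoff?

$0

Your bid $4310.3 is below the highest competing bid $9299.8, so you lose. Payoff $0.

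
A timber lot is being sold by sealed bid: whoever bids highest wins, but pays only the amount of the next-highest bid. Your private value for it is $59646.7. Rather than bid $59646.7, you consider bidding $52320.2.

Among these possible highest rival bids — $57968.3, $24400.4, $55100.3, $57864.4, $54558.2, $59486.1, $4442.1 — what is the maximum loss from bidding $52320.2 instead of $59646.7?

$5088.5

$57968.3: truthful gives $1678.4, deviation gives $0 → loss $1678.4.
$24400.4: same outcome either way → loss $0.
$55100.3: truthful gives $4546.4, deviation gives $0 → loss $4546.4.
$57864.4: truthful gives $1782.3, deviation gives $0 → loss $1782.3.
$54558.2: truthful gives $5088.5, deviation gives $0 → loss $5088.5.
$59486.1: truthful gives $160.6, deviation gives $0 → loss $160.6.
$4442.1: same outcome either way → loss $0.
Maximum loss: $5088.5.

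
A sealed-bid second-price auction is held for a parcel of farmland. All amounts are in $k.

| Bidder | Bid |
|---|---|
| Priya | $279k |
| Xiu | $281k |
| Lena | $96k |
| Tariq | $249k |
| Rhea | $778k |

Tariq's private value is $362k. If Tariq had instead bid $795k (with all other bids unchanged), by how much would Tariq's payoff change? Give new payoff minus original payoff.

The highest bid among the other bidders is $778k; Tariq's bid doesn't change that.
Original bid $249k: Tariq is not highest (top rival bid is $778k); payoff $0k.
Alternative bid $795k: Tariq is highest, pays the top rival bid $778k; payoff $362k − $778k = −$416k.
Change in payoff = −$416k − ($0k) = −$416k.

−$416k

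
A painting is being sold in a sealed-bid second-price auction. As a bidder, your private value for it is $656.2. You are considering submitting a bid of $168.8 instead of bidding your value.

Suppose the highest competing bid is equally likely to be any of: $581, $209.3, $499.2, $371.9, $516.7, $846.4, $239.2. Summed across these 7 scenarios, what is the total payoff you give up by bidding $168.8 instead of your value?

The deviation costs you only when the competing bid falls strictly between $168.8 and $656.2; elsewhere both bids give the same outcome.
$581: truthful payoff $75.2, deviation payoff $0 → loss $75.2.
$209.3: truthful payoff $446.9, deviation payoff $0 → loss $446.9.
$499.2: truthful payoff $157, deviation payoff $0 → loss $157.
$371.9: truthful payoff $284.3, deviation payoff $0 → loss $284.3.
$516.7: truthful payoff $139.5, deviation payoff $0 → loss $139.5.
$846.4: outcomes coincide → loss $0.
$239.2: truthful payoff $417, deviation payoff $0 → loss $417.
Total loss = $75.2 + $446.9 + $157 + $284.3 + $139.5 + $417 = $1519.9.

$1519.9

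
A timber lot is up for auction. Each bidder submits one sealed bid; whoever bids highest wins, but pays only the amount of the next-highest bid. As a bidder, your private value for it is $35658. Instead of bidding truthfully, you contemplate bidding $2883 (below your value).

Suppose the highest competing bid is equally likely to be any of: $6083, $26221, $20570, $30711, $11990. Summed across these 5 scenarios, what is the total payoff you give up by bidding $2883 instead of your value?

$82715

The deviation costs you only when the competing bid falls strictly between $2883 and $35658; elsewhere both bids give the same outcome.
$6083: truthful payoff $29575, deviation payoff $0 → loss $29575.
$26221: truthful payoff $9437, deviation payoff $0 → loss $9437.
$20570: truthful payoff $15088, deviation payoff $0 → loss $15088.
$30711: truthful payoff $4947, deviation payoff $0 → loss $4947.
$11990: truthful payoff $23668, deviation payoff $0 → loss $23668.
Total loss = $29575 + $9437 + $15088 + $4947 + $23668 = $82715.
Because the price is fixed by the runner-up's bid, deviating from your value can only change a good outcome into a bad one — never the reverse.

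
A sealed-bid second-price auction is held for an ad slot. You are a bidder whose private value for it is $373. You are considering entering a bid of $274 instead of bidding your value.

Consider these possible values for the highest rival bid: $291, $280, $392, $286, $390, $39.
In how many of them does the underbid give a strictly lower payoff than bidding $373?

3

The deviation hurts exactly when the highest competing bid lies strictly between $274 and $373 — underbidding then forfeits a profitable win.
$291: inside the interval → strictly worse (loss $82).
$280: inside the interval → strictly worse (loss $93).
$392: above both → same outcome either way.
$286: inside the interval → strictly worse (loss $87).
$390: above both → same outcome either way.
$39: below both → same outcome either way.
Count: 3.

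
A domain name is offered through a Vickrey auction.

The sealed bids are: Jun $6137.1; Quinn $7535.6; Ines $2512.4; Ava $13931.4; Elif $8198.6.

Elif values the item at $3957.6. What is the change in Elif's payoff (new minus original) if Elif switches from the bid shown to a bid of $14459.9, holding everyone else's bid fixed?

The highest bid among the other bidders is $13931.4; Elif's bid doesn't change that.
Original bid $8198.6: Elif is not highest (top rival bid is $13931.4); payoff $0.
Alternative bid $14459.9: Elif is highest, pays the top rival bid $13931.4; payoff $3957.6 − $13931.4 = −$9973.8.
Change in payoff = −$9973.8 − ($0) = −$9973.8.

−$9973.8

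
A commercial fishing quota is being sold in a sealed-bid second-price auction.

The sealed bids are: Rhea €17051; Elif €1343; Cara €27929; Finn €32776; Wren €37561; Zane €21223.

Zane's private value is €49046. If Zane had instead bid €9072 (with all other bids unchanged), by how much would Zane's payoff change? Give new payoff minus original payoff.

€0

The highest bid among the other bidders is €37561; Zane's bid doesn't change that.
Original bid €21223: Zane is not highest (top rival bid is €37561); payoff €0.
Alternative bid €9072: Zane is not highest (top rival bid is €37561); payoff €0.
Change in payoff = €0 − (€0) = €0.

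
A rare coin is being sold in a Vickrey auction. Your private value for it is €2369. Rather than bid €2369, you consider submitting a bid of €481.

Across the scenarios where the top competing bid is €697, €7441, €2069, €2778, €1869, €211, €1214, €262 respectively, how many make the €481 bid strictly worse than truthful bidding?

4

The deviation hurts exactly when the highest competing bid lies strictly between €481 and €2369 — underbidding then forfeits a profitable win.
€697: inside the interval → strictly worse (loss €1672).
€7441: above both → same outcome either way.
€2069: inside the interval → strictly worse (loss €300).
€2778: above both → same outcome either way.
€1869: inside the interval → strictly worse (loss €500).
€211: below both → same outcome either way.
€1214: inside the interval → strictly worse (loss €1155).
€262: below both → same outcome either way.
Count: 4.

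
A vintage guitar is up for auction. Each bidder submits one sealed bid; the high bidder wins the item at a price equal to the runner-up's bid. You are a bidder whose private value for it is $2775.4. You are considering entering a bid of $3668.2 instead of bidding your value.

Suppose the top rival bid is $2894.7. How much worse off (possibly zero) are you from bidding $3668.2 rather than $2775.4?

$119.3

Bidding your value $2775.4: you lose (since $2775.4 < $2894.7). Payoff $0.
Bidding $3668.2: you win and pay $2894.7. Payoff $2775.4 − $2894.7 = −$119.3.
The competing bid $2894.7 lies between your value and your inflated bid, so overbidding wins an item priced above your value.
Loss from deviating = $0 − (−$119.3) = $119.3.
Truthful bidding weakly dominates here: raising your bid can only win items priced above your value, and lowering it can only forfeit items priced below.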